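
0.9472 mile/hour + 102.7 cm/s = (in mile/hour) 1 mile/hour = 0.44704 m/s, so 0.9472 mile/hour = 0.9472 * 0.44704 = 0.42343629 m/s. 1 cm/s = 0.01 m/s, so 102.7 cm/s = 102.7 * 0.01 = 1.027 m/s. Sum: 0.42343629 + 1.027 = 1.4504363 m/s. 1 mile/hour = 0.44704 m/s, so 1.4504363 m/s = 1.4504363 / 0.44704 = 3.2445336 mile/hour ≈ 3.245 mile/hour (4 s.f.). Final answer: 3.245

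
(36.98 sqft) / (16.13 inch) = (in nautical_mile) 1 sqft = 0.09290304 m^2, so 36.98 sqft = 36.98 * 0.09290304 = 3.4355544 m^2. 1 inch = 0.0254 m, so 16.13 inch = 16.13 * 0.0254 = 0.409702 m. Combine: 3.4355544 m^2 / 0.409702 m = 8.3854958 m. 1 nautical_mile = 1852 m, so 8.3854958 m = 8.3854958 / 1852 = 0.0045278055 nautical_mile ≈ 0.004528 nautical_mile (4 s.f.). Final answer: 0.004528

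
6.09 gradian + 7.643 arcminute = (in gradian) 1 gradian = 0.015707963 rad, so 6.09 gradian = 6.09 * 0.015707963 = 0.095661496 rad. 1 arcminute = 0.00029088821 rad, so 7.643 arcminute = 7.643 * 0.00029088821 = 0.0022232586 rad. Sum: 0.095661496 + 0.0022232586 = 0.097884755 rad. 1 gradian = 0.015707963 rad, so 0.097884755 rad = 0.097884755 / 0.015707963 = 6.231537 gradian ≈ 6.232 gradian (4 s.f.). Final answer: 6.232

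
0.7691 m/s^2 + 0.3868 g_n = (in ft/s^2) 0.7691 m/s^2 is already in m/s^2. 1 g_n = 9.80665 m/s^2, so 0.3868 g_n = 0.3868 * 9.80665 = 3.7932122 m/s^2. Sum: 0.7691 + 3.7932122 = 4.5623122 m/s^2. 1 ft/s^2 = 0.3048 m/s^2, so 4.5623122 m/s^2 = 4.5623122 / 0.3048 = 14.968216 ft/s^2 ≈ 14.97 ft/s^2 (4 s.f.). Final answer: 14.97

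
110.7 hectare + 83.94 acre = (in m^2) 1 hectare = 10000 m^2, so 110.7 hectare = 110.7 * 10000 = 1107000 m^2. 1 acre = 4046.8564 m^2, so 83.94 acre = 83.94 * 4046.8564 = 339693.13 m^2. Sum: 1107000 + 339693.13 = 1446693.1 m^2. Result: 1446693.1 m^2 ≈ 1.447e+06 m^2 (4 s.f.). Final answer: 1.447e+06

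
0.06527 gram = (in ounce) 0.002302. Check: 1 gram = 0.001 kg, so 0.06527 gram = 0.06527 * 0.001 = 6.527e-05 kg. 1 ounce = 0.028349523 kg, so 6.527e-05 kg = 6.527e-05 / 0.028349523 = 0.0023023315 ounce ≈ 0.002302 ounce (4 s.f.).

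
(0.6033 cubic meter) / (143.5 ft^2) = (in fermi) 4.525e+13. Check: 0.6033 cubic meter = 0.6033 m^3. 1 ft^2 = 0.09290304 m^2, so 143.5 ft^2 = 143.5 * 0.09290304 = 13.331586 m^2. Combine: 0.6033 m^3 / 13.331586 m^2 = 0.04525343 m. 1 fermi = 1e-15 m, so 0.04525343 m = 0.04525343 / 1e-15 = 4.525343e+13 fermi ≈ 4.525e+13 fermi (4 s.f.).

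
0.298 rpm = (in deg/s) 1.788. Check: 1 rpm = 0.10471976 rad/s, so 0.298 rpm = 0.298 * 0.10471976 = 0.031206487 rad/s. 1 deg/s = 0.017453293 rad/s, so 0.031206487 rad/s = 0.031206487 / 0.017453293 = 1.788 deg/s.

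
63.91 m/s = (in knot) 1 knot = 0.51444444 m/s, so 63.91 m/s = 63.91 / 0.51444444 = 124.2311 knot ≈ 124.2 knot (4 s.f.). Final answer: 124.2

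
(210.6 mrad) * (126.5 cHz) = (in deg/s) 1 mrad = 0.001 rad, so 210.6 mrad = 210.6 * 0.001 = 0.2106 rad. 1 cHz = 0.01 Hz, so 126.5 cHz = 126.5 * 0.01 = 1.265 Hz. Combine: 0.2106 rad * 1.265 Hz = 0.266409 rad/s. 1 deg/s = 0.017453293 rad/s, so 0.266409 rad/s = 0.266409 / 0.017453293 = 15.264111 deg/s ≈ 15.26 deg/s (4 s.f.). Final answer: 15.26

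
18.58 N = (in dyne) 1 dyne = 1e-05 N, so 18.58 N = 18.58 / 1e-05 = 1858000 dyne ≈ 1.858e+06 dyne (4 s.f.). Final answer: 1.858e+06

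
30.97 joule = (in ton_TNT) 7.402e-09. Check: 30.97 joule = 30.97 J. 1 ton_TNT = 4.184e+09 J, so 30.97 J = 30.97 / 4.184e+09 = 7.4020076e-09 ton_TNT ≈ 7.402e-09 ton_TNT (4 s.f.).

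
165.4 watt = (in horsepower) 165.4 watt = 165.4 W. 1 horsepower = 745.69987 W, so 165.4 W = 165.4 / 745.69987 = 0.22180505 horsepower ≈ 0.2218 horsepower (4 s.f.). Final answer: 0.2218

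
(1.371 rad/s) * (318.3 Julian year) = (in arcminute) 4.734e+13. Check: 1.371 rad/s is already in rad/s. 1 Julian year = 31557600 s, so 318.3 Julian year = 318.3 * 31557600 = 1.0044784e+10 s. Combine: 1.371 rad/s * 1.0044784e+10 s = 1.3771399e+10 rad. 1 arcminute = 0.00029088821 rad, so 1.3771399e+10 rad = 1.3771399e+10 / 0.00029088821 = 4.7342582e+13 arcminute ≈ 4.734e+13 arcminute (4 s.f.).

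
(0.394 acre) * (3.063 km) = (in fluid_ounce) 1 acre = 4046.8564 m^2, so 0.394 acre = 0.394 * 4046.8564 = 1594.4614 m^2. 1 km = 1000 m, so 3.063 km = 3.063 * 1000 = 3063 m. Combine: 1594.4614 m^2 * 3063 m = 4883835.4 m^3. 1 fluid_ounce = 2.957353e-05 m^3, so 4883835.4 m^3 = 4883835.4 / 2.957353e-05 = 1.6514212e+11 fluid_ounce ≈ 1.651e+11 fluid_ounce (4 s.f.). Final answer: 1.651e+11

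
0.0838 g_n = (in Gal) 1 g_n = 9.80665 m/s^2, so 0.0838 g_n = 0.0838 * 9.80665 = 0.82179727 m/s^2. 1 Gal = 0.01 m/s^2, so 0.82179727 m/s^2 = 0.82179727 / 0.01 = 82.179727 Gal ≈ 82.18 Gal (4 s.f.). Final answer: 82.18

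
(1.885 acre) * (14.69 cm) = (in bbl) 7048. Check: 1 acre = 4046.8564 m^2, so 1.885 acre = 1.885 * 4046.8564 = 7628.3244 m^2. 1 cm = 0.01 m, so 14.69 cm = 14.69 * 0.01 = 0.1469 m. Combine: 7628.3244 m^2 * 0.1469 m = 1120.6008 m^3. 1 bbl = 0.15898729 m^3, so 1120.6008 m^3 = 1120.6008 / 0.15898729 = 7048.3673 bbl ≈ 7048 bbl (4 s.f.).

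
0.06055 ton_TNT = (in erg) 1 ton_TNT = 4.184e+09 J, so 0.06055 ton_TNT = 0.06055 * 4.184e+09 = 2.533412e+08 J. 1 erg = 1e-07 J, so 2.533412e+08 J = 2.533412e+08 / 1e-07 = 2.533412e+15 erg ≈ 2.533e+15 erg (4 s.f.). Final answer: 2.533e+15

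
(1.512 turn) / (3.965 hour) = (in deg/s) 0.03813. Check: 1 turn = 6.2831853 rad, so 1.512 turn = 1.512 * 6.2831853 = 9.5001762 rad. 1 hour = 3600 s, so 3.965 hour = 3.965 * 3600 = 14274 s. Combine: 9.5001762 rad / 14274 s = 0.00066555809 rad/s. 1 deg/s = 0.017453293 rad/s, so 0.00066555809 rad/s = 0.00066555809 / 0.017453293 = 0.03813367 deg/s ≈ 0.03813 deg/s (4 s.f.).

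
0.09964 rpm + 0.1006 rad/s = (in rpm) 1 rpm = 0.10471976 rad/s, so 0.09964 rpm = 0.09964 * 0.10471976 = 0.010434276 rad/s. 0.1006 rad/s is already in rad/s. Sum: 0.010434276 + 0.1006 = 0.11103428 rad/s. 1 rpm = 0.10471976 rad/s, so 0.11103428 rad/s = 0.11103428 / 0.10471976 = 1.0602992 rpm ≈ 1.06 rpm (4 s.f.). Final answer: 1.06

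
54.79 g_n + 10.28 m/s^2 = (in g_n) 1 g_n = 9.80665 m/s^2, so 54.79 g_n = 54.79 * 9.80665 = 537.30635 m/s^2. 10.28 m/s^2 is already in m/s^2. Sum: 537.30635 + 10.28 = 547.58635 m/s^2. 1 g_n = 9.80665 m/s^2, so 547.58635 m/s^2 = 547.58635 / 9.80665 = 55.838268 g_n ≈ 55.84 g_n (4 s.f.). Final answer: 55.84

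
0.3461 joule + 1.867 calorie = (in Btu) 0.007732. Check: 0.3461 joule = 0.3461 J. 1 calorie = 4.184 J, so 1.867 calorie = 1.867 * 4.184 = 7.811528 J. Sum: 0.3461 + 7.811528 = 8.157628 J. 1 Btu = 1055.0559 J, so 8.157628 J = 8.157628 / 1055.0559 = 0.0077319395 Btu ≈ 0.007732 Btu (4 s.f.).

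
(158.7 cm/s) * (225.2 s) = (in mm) 1 cm/s = 0.01 m/s, so 158.7 cm/s = 158.7 * 0.01 = 1.587 m/s. 225.2 s is already in s. Combine: 1.587 m/s * 225.2 s = 357.3924 m. 1 mm = 0.001 m, so 357.3924 m = 357.3924 / 0.001 = 357392.4 mm ≈ 3.574e+05 mm (4 s.f.). Final answer: 3.574e+05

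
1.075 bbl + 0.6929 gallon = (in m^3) 0.1735. Check: 1 bbl = 0.15898729 m^3, so 1.075 bbl = 1.075 * 0.15898729 = 0.17091134 m^3. 1 gallon = 0.0037854118 m^3, so 0.6929 gallon = 0.6929 * 0.0037854118 = 0.0026229118 m^3. Sum: 0.17091134 + 0.0026229118 = 0.17353425 m^3. Result: 0.17353425 m^3 ≈ 0.1735 m^3 (4 s.f.).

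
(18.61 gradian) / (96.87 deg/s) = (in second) 0.1729. Check: 1 gradian = 0.015707963 rad, so 18.61 gradian = 18.61 * 0.015707963 = 0.2923252 rad. 1 deg/s = 0.017453293 rad/s, so 96.87 deg/s = 96.87 * 0.017453293 = 1.6907004 rad/s. Combine: 0.2923252 rad / 1.6907004 rad/s = 0.17290183 s. 0.17290183 s = 0.17290183 second ≈ 0.1729 second (4 s.f.).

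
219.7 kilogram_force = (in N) 1 kilogram_force = 9.80665 N, so 219.7 kilogram_force = 219.7 * 9.80665 = 2154.521 N. Result: 2154.521 N ≈ 2155 N (4 s.f.). Final answer: 2155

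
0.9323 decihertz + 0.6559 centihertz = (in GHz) 9.979e-11. Check: 1 decihertz = 0.1 Hz, so 0.9323 decihertz = 0.9323 * 0.1 = 0.09323 Hz. 1 centihertz = 0.01 Hz, so 0.6559 centihertz = 0.6559 * 0.01 = 0.006559 Hz. Sum: 0.09323 + 0.006559 = 0.099789 Hz. 1 GHz = 1e+09 Hz, so 0.099789 Hz = 0.099789 / 1e+09 = 9.9789e-11 GHz ≈ 9.979e-11 GHz (4 s.f.).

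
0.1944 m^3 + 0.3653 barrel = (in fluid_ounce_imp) 8886. Check: 0.1944 m^3 is already in m^3. 1 barrel = 0.15898729 m^3, so 0.3653 barrel = 0.3653 * 0.15898729 = 0.058078059 m^3. Sum: 0.1944 + 0.058078059 = 0.25247806 m^3. 1 fluid_ounce_imp = 2.8413063e-05 m^3, so 0.25247806 m^3 = 0.25247806 / 2.8413063e-05 = 8885.9854 fluid_ounce_imp ≈ 8886 fluid_ounce_imp (4 s.f.).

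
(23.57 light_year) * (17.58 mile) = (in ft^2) 1 light_year = 9.4607305e+15 m, so 23.57 light_year = 23.57 * 9.4607305e+15 = 2.2298942e+17 m. 1 mile = 1609.344 m, so 17.58 mile = 17.58 * 1609.344 = 28292.268 m. Combine: 2.2298942e+17 m * 28292.268 m = 6.3088762e+21 m^2. 1 ft^2 = 0.09290304 m^2, so 6.3088762e+21 m^2 = 6.3088762e+21 / 0.09290304 = 6.7908179e+22 ft^2 ≈ 6.791e+22 ft^2 (4 s.f.). Final answer: 6.791e+22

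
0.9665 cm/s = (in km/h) 1 cm/s = 0.01 m/s, so 0.9665 cm/s = 0.9665 * 0.01 = 0.009665 m/s. 1 km/h = 0.27777778 m/s, so 0.009665 m/s = 0.009665 / 0.27777778 = 0.034794 km/h ≈ 0.03479 km/h (4 s.f.). Final answer: 0.03479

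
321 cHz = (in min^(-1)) 1 cHz = 0.01 Hz, so 321 cHz = 321 * 0.01 = 3.21 Hz. 1 min^(-1) = 0.016666667 Hz, so 3.21 Hz = 3.21 / 0.016666667 = 192.6 min^(-1). Final answer: 192.6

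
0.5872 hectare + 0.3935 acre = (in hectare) 1 hectare = 10000 m^2, so 0.5872 hectare = 0.5872 * 10000 = 5872 m^2. 1 acre = 4046.8564 m^2, so 0.3935 acre = 0.3935 * 4046.8564 = 1592.438 m^2. Sum: 5872 + 1592.438 = 7464.438 m^2. 1 hectare = 10000 m^2, so 7464.438 m^2 = 7464.438 / 10000 = 0.7464438 hectare ≈ 0.7464 hectare (4 s.f.). Final answer: 0.7464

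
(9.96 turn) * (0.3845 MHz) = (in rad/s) 1 turn = 6.2831853 rad, so 9.96 turn = 9.96 * 6.2831853 = 62.580526 rad. 1 MHz = 1000000 Hz, so 0.3845 MHz = 0.3845 * 1000000 = 384500 Hz. Combine: 62.580526 rad * 384500 Hz = 24062212 rad/s. Result: 24062212 rad/s ≈ 2.406e+07 rad/s (4 s.f.). Final answer: 2.406e+07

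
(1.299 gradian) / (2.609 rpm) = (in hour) 1 gradian = 0.015707963 rad, so 1.299 gradian = 1.299 * 0.015707963 = 0.020404644 rad. 1 rpm = 0.10471976 rad/s, so 2.609 rpm = 2.609 * 0.10471976 = 0.27321384 rad/s. Combine: 0.020404644 rad / 0.27321384 rad/s = 0.074683787 s. 1 hour = 3600 s, so 0.074683787 s = 0.074683787 / 3600 = 2.0745496e-05 hour ≈ 2.075e-05 hour (4 s.f.). Final answer: 2.075e-05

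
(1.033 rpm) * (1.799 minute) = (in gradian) 743.3. Check: 1 rpm = 0.10471976 rad/s, so 1.033 rpm = 1.033 * 0.10471976 = 0.10817551 rad/s. 1 minute = 60 s, so 1.799 minute = 1.799 * 60 = 107.94 s. Combine: 0.10817551 rad/s * 107.94 s = 11.676464 rad. 1 gradian = 0.015707963 rad, so 11.676464 rad = 11.676464 / 0.015707963 = 743.3468 gradian ≈ 743.3 gradian (4 s.f.).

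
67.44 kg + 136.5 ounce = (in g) 7.131e+04. Check: 67.44 kg is already in kg. 1 ounce = 0.028349523 kg, so 136.5 ounce = 136.5 * 0.028349523 = 3.8697099 kg. Sum: 67.44 + 3.8697099 = 71.30971 kg. 1 g = 0.001 kg, so 71.30971 kg = 71.30971 / 0.001 = 71309.71 g ≈ 7.131e+04 g (4 s.f.).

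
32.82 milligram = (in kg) 3.282e-05. Check: 1 milligram = 1e-06 kg, so 32.82 milligram = 32.82 * 1e-06 = 3.282e-05 kg. Result: 3.282e-05 kg.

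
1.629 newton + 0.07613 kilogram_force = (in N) 1.629 newton = 1.629 N. 1 kilogram_force = 9.80665 N, so 0.07613 kilogram_force = 0.07613 * 9.80665 = 0.74658026 N. Sum: 1.629 + 0.74658026 = 2.3755803 N. Result: 2.3755803 N ≈ 2.376 N (4 s.f.). Final answer: 2.376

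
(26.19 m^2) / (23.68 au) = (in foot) 26.19 m^2 is already in m^2. 1 au = 1.4959787e+11 m, so 23.68 au = 23.68 * 1.4959787e+11 = 3.5424776e+12 m. Combine: 26.19 m^2 / 3.5424776e+12 m = 7.3931308e-12 m. 1 foot = 0.3048 m, so 7.3931308e-12 m = 7.3931308e-12 / 0.3048 = 2.4255678e-11 foot ≈ 2.426e-11 foot (4 s.f.). Final answer: 2.426e-11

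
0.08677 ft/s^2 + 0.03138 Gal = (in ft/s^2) 0.0878. Check: 1 ft/s^2 = 0.3048 m/s^2, so 0.08677 ft/s^2 = 0.08677 * 0.3048 = 0.026447496 m/s^2. 1 Gal = 0.01 m/s^2, so 0.03138 Gal = 0.03138 * 0.01 = 0.0003138 m/s^2. Sum: 0.026447496 + 0.0003138 = 0.026761296 m/s^2. 1 ft/s^2 = 0.3048 m/s^2, so 0.026761296 m/s^2 = 0.026761296 / 0.3048 = 0.087799528 ft/s^2 ≈ 0.0878 ft/s^2 (4 s.f.).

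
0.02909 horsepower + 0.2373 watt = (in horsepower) 0.02941. Check: 1 horsepower = 745.69987 W, so 0.02909 horsepower = 0.02909 * 745.69987 = 21.692409 W. 0.2373 watt = 0.2373 W. Sum: 21.692409 + 0.2373 = 21.929709 W. 1 horsepower = 745.69987 W, so 21.929709 W = 21.929709 / 745.69987 = 0.029408225 horsepower ≈ 0.02941 horsepower (4 s.f.).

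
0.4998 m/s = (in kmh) 1.799. Check: 1 kmh = 0.27777778 m/s, so 0.4998 m/s = 0.4998 / 0.27777778 = 1.79928 kmh ≈ 1.799 kmh (4 s.f.).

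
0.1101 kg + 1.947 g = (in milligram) 0.1101 kg is already in kg. 1 g = 0.001 kg, so 1.947 g = 1.947 * 0.001 = 0.001947 kg. Sum: 0.1101 + 0.001947 = 0.112047 kg. 1 milligram = 1e-06 kg, so 0.112047 kg = 0.112047 / 1e-06 = 112047 milligram ≈ 1.12e+05 milligram (4 s.f.). Final answer: 1.12e+05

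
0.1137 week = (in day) 0.7959. Check: 1 week = 604800 s, so 0.1137 week = 0.1137 * 604800 = 68765.76 s. 1 day = 86400 s, so 68765.76 s = 68765.76 / 86400 = 0.7959 day.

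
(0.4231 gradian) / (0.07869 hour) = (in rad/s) 1 gradian = 0.015707963 rad, so 0.4231 gradian = 0.4231 * 0.015707963 = 0.0066460393 rad. 1 hour = 3600 s, so 0.07869 hour = 0.07869 * 3600 = 283.284 s. Combine: 0.0066460393 rad / 283.284 s = 2.3460694e-05 rad/s. Result: 2.3460694e-05 rad/s ≈ 2.346e-05 rad/s (4 s.f.). Final answer: 2.346e-05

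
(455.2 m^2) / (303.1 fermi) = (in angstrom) 455.2 m^2 is already in m^2. 1 fermi = 1e-15 m, so 303.1 fermi = 303.1 * 1e-15 = 3.031e-13 m. Combine: 455.2 m^2 / 3.031e-13 m = 1.5018146e+15 m. 1 angstrom = 1e-10 m, so 1.5018146e+15 m = 1.5018146e+15 / 1e-10 = 1.5018146e+25 angstrom ≈ 1.502e+25 angstrom (4 s.f.). Final answer: 1.502e+25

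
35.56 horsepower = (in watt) 1 horsepower = 745.69987 W, so 35.56 horsepower = 35.56 * 745.69987 = 26517.087 W. 26517.087 W = 26517.087 watt ≈ 2.652e+04 watt (4 s.f.). Final answer: 2.652e+04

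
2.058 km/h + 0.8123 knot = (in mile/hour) 1 km/h = 0.27777778 m/s, so 2.058 km/h = 2.058 * 0.27777778 = 0.57166667 m/s. 1 knot = 0.51444444 m/s, so 0.8123 knot = 0.8123 * 0.51444444 = 0.41788322 m/s. Sum: 0.57166667 + 0.41788322 = 0.98954989 m/s. 1 mile/hour = 0.44704 m/s, so 0.98954989 m/s = 0.98954989 / 0.44704 = 2.2135601 mile/hour ≈ 2.214 mile/hour (4 s.f.). Final answer: 2.214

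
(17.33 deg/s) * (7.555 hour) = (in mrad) 1 deg/s = 0.017453293 rad/s, so 17.33 deg/s = 17.33 * 0.017453293 = 0.30246556 rad/s. 1 hour = 3600 s, so 7.555 hour = 7.555 * 3600 = 27198 s. Combine: 0.30246556 rad/s * 27198 s = 8226.4583 rad. 1 mrad = 0.001 rad, so 8226.4583 rad = 8226.4583 / 0.001 = 8226458.3 mrad ≈ 8.226e+06 mrad (4 s.f.). Final answer: 8.226e+06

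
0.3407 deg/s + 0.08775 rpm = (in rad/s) 1 deg/s = 0.017453293 rad/s, so 0.3407 deg/s = 0.3407 * 0.017453293 = 0.0059463368 rad/s. 1 rpm = 0.10471976 rad/s, so 0.08775 rpm = 0.08775 * 0.10471976 = 0.0091891585 rad/s. Sum: 0.0059463368 + 0.0091891585 = 0.015135495 rad/s. Result: 0.015135495 rad/s ≈ 0.01514 rad/s (4 s.f.). Final answer: 0.01514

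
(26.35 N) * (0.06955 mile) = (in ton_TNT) 26.35 N is already in N. 1 mile = 1609.344 m, so 0.06955 mile = 0.06955 * 1609.344 = 111.92988 m. Combine: 26.35 N * 111.92988 m = 2949.3522 J. 1 ton_TNT = 4.184e+09 J, so 2949.3522 J = 2949.3522 / 4.184e+09 = 7.049121e-07 ton_TNT ≈ 7.049e-07 ton_TNT (4 s.f.). Final answer: 7.049e-07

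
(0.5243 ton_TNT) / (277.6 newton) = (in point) 1 ton_TNT = 4.184e+09 J, so 0.5243 ton_TNT = 0.5243 * 4.184e+09 = 2.1936712e+09 J. 277.6 newton = 277.6 N. Combine: 2.1936712e+09 J / 277.6 N = 7902273.8 m. 1 point = 0.00035277778 m, so 7902273.8 m = 7902273.8 / 0.00035277778 = 2.2400146e+10 point ≈ 2.24e+10 point (4 s.f.). Final answer: 2.24e+10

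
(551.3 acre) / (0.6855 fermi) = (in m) 3.255e+21. Check: 1 acre = 4046.8564 m^2, so 551.3 acre = 551.3 * 4046.8564 = 2231031.9 m^2. 1 fermi = 1e-15 m, so 0.6855 fermi = 0.6855 * 1e-15 = 6.855e-16 m. Combine: 2231031.9 m^2 / 6.855e-16 m = 3.2546053e+21 m. Result: 3.2546053e+21 m ≈ 3.255e+21 m (4 s.f.).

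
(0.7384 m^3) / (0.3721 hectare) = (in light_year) 2.098e-20. Check: 0.7384 m^3 is already in m^3. 1 hectare = 10000 m^2, so 0.3721 hectare = 0.3721 * 10000 = 3721 m^2. Combine: 0.7384 m^3 / 3721 m^2 = 0.00019844128 m. 1 light_year = 9.4607305e+15 m, so 0.00019844128 m = 0.00019844128 / 9.4607305e+15 = 2.097526e-20 light_year ≈ 2.098e-20 light_year (4 s.f.).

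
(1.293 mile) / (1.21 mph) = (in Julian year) 0.0001219. Check: 1 mile = 1609.344 m, so 1.293 mile = 1.293 * 1609.344 = 2080.8818 m. 1 mph = 0.44704 m/s, so 1.21 mph = 1.21 * 0.44704 = 0.5409184 m/s. Combine: 2080.8818 m / 0.5409184 m/s = 3846.9421 s. 1 Julian year = 31557600 s, so 3846.9421 s = 3846.9421 / 31557600 = 0.00012190224 Julian year ≈ 0.0001219 Julian year (4 s.f.).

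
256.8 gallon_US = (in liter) 972.1. Check: 1 gallon_US = 0.0037854118 m^3, so 256.8 gallon_US = 256.8 * 0.0037854118 = 0.97209375 m^3. 1 liter = 0.001 m^3, so 0.97209375 m^3 = 0.97209375 / 0.001 = 972.09375 liter ≈ 972.1 liter (4 s.f.).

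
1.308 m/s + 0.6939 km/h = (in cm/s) 150.1. Check: 1.308 m/s is already in m/s. 1 km/h = 0.27777778 m/s, so 0.6939 km/h = 0.6939 * 0.27777778 = 0.19275 m/s. Sum: 1.308 + 0.19275 = 1.50075 m/s. 1 cm/s = 0.01 m/s, so 1.50075 m/s = 1.50075 / 0.01 = 150.075 cm/s ≈ 150.1 cm/s (4 s.f.).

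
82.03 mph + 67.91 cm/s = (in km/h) 1 mph = 0.44704 m/s, so 82.03 mph = 82.03 * 0.44704 = 36.670691 m/s. 1 cm/s = 0.01 m/s, so 67.91 cm/s = 67.91 * 0.01 = 0.6791 m/s. Sum: 36.670691 + 0.6791 = 37.349791 m/s. 1 km/h = 0.27777778 m/s, so 37.349791 m/s = 37.349791 / 0.27777778 = 134.45925 km/h ≈ 134.5 km/h (4 s.f.). Final answer: 134.5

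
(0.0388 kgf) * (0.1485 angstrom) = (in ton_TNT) 1.35e-21. Check: 1 kgf = 9.80665 N, so 0.0388 kgf = 0.0388 * 9.80665 = 0.38049802 N. 1 angstrom = 1e-10 m, so 0.1485 angstrom = 0.1485 * 1e-10 = 1.485e-11 m. Combine: 0.38049802 N * 1.485e-11 m = 5.6503956e-12 J. 1 ton_TNT = 4.184e+09 J, so 5.6503956e-12 J = 5.6503956e-12 / 4.184e+09 = 1.350477e-21 ton_TNT ≈ 1.35e-21 ton_TNT (4 s.f.).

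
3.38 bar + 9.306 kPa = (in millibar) 3473. Check: 1 bar = 100000 Pa, so 3.38 bar = 3.38 * 100000 = 338000 Pa. 1 kPa = 1000 Pa, so 9.306 kPa = 9.306 * 1000 = 9306 Pa. Sum: 338000 + 9306 = 347306 Pa. 1 millibar = 100 Pa, so 347306 Pa = 347306 / 100 = 3473.06 millibar ≈ 3473 millibar (4 s.f.).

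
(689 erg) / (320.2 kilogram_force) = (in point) 1 erg = 1e-07 J, so 689 erg = 689 * 1e-07 = 6.89e-05 J. 1 kilogram_force = 9.80665 N, so 320.2 kilogram_force = 320.2 * 9.80665 = 3140.0893 N. Combine: 6.89e-05 J / 3140.0893 N = 2.1942051e-08 m. 1 point = 0.00035277778 m, so 2.1942051e-08 m = 2.1942051e-08 / 0.00035277778 = 6.219794e-05 point ≈ 6.22e-05 point (4 s.f.). Final answer: 6.22e-05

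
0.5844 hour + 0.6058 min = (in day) 1 hour = 3600 s, so 0.5844 hour = 0.5844 * 3600 = 2103.84 s. 1 min = 60 s, so 0.6058 min = 0.6058 * 60 = 36.348 s. Sum: 2103.84 + 36.348 = 2140.188 s. 1 day = 86400 s, so 2140.188 s = 2140.188 / 86400 = 0.024770694 day ≈ 0.02477 day (4 s.f.). Final answer: 0.02477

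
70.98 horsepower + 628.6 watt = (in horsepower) 1 horsepower = 745.69987 W, so 70.98 horsepower = 70.98 * 745.69987 = 52929.777 W. 628.6 watt = 628.6 W. Sum: 52929.777 + 628.6 = 53558.377 W. 1 horsepower = 745.69987 W, so 53558.377 W = 53558.377 / 745.69987 = 71.822966 horsepower ≈ 71.82 horsepower (4 s.f.). Final answer: 71.82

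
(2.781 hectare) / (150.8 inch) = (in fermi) 7.26e+18. Check: 1 hectare = 10000 m^2, so 2.781 hectare = 2.781 * 10000 = 27810 m^2. 1 inch = 0.0254 m, so 150.8 inch = 150.8 * 0.0254 = 3.83032 m. Combine: 27810 m^2 / 3.83032 m = 7260.49 m. 1 fermi = 1e-15 m, so 7260.49 m = 7260.49 / 1e-15 = 7.26049e+18 fermi ≈ 7.26e+18 fermi (4 s.f.).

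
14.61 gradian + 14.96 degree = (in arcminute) 1687. Check: 1 gradian = 0.015707963 rad, so 14.61 gradian = 14.61 * 0.015707963 = 0.22949334 rad. 1 degree = 0.017453293 rad, so 14.96 degree = 14.96 * 0.017453293 = 0.26110126 rad. Sum: 0.22949334 + 0.26110126 = 0.4905946 rad. 1 arcminute = 0.00029088821 rad, so 0.4905946 rad = 0.4905946 / 0.00029088821 = 1686.54 arcminute ≈ 1687 arcminute (4 s.f.).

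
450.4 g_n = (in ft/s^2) 1.449e+04. Check: 1 g_n = 9.80665 m/s^2, so 450.4 g_n = 450.4 * 9.80665 = 4416.9152 m/s^2. 1 ft/s^2 = 0.3048 m/s^2, so 4416.9152 m/s^2 = 4416.9152 / 0.3048 = 14491.191 ft/s^2 ≈ 1.449e+04 ft/s^2 (4 s.f.).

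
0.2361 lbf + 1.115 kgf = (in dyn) 1.198e+06. Check: 1 lbf = 4.4482216 N, so 0.2361 lbf = 0.2361 * 4.4482216 = 1.0502251 N. 1 kgf = 9.80665 N, so 1.115 kgf = 1.115 * 9.80665 = 10.934415 N. Sum: 1.0502251 + 10.934415 = 11.98464 N. 1 dyn = 1e-05 N, so 11.98464 N = 11.98464 / 1e-05 = 1198464 dyn ≈ 1.198e+06 dyn (4 s.f.).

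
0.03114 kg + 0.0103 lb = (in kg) 0.03581. Check: 0.03114 kg is already in kg. 1 lb = 0.45359237 kg, so 0.0103 lb = 0.0103 * 0.45359237 = 0.0046720014 kg. Sum: 0.03114 + 0.0046720014 = 0.035812001 kg. Result: 0.035812001 kg ≈ 0.03581 kg (4 s.f.).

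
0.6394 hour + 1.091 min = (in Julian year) 1 hour = 3600 s, so 0.6394 hour = 0.6394 * 3600 = 2301.84 s. 1 min = 60 s, so 1.091 min = 1.091 * 60 = 65.46 s. Sum: 2301.84 + 65.46 = 2367.3 s. 1 Julian year = 31557600 s, so 2367.3 s = 2367.3 / 31557600 = 7.501521e-05 Julian year ≈ 7.502e-05 Julian year (4 s.f.). Final answer: 7.502e-05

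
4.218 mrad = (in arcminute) 1 mrad = 0.001 rad, so 4.218 mrad = 4.218 * 0.001 = 0.004218 rad. 1 arcminute = 0.00029088821 rad, so 0.004218 rad = 0.004218 / 0.00029088821 = 14.500416 arcminute ≈ 14.5 arcminute (4 s.f.). Final answer: 14.5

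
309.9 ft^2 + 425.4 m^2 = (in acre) 1 ft^2 = 0.09290304 m^2, so 309.9 ft^2 = 309.9 * 0.09290304 = 28.790652 m^2. 425.4 m^2 is already in m^2. Sum: 28.790652 + 425.4 = 454.19065 m^2. 1 acre = 4046.8564 m^2, so 454.19065 m^2 = 454.19065 / 4046.8564 = 0.11223295 acre ≈ 0.1122 acre (4 s.f.). Final answer: 0.1122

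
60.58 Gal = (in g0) 0.06177. Check: 1 Gal = 0.01 m/s^2, so 60.58 Gal = 60.58 * 0.01 = 0.6058 m/s^2. 1 g0 = 9.80665 m/s^2, so 0.6058 m/s^2 = 0.6058 / 9.80665 = 0.061774408 g0 ≈ 0.06177 g0 (4 s.f.).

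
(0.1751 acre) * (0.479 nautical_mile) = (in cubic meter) 1 acre = 4046.8564 m^2, so 0.1751 acre = 0.1751 * 4046.8564 = 708.60456 m^2. 1 nautical_mile = 1852 m, so 0.479 nautical_mile = 0.479 * 1852 = 887.108 m. Combine: 708.60456 m^2 * 887.108 m = 628608.77 m^3. 628608.77 m^3 = 628608.77 cubic meter ≈ 6.286e+05 cubic meter (4 s.f.). Final answer: 6.286e+05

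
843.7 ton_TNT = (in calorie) 1 ton_TNT = 4.184e+09 J, so 843.7 ton_TNT = 843.7 * 4.184e+09 = 3.5300408e+12 J. 1 calorie = 4.184 J, so 3.5300408e+12 J = 3.5300408e+12 / 4.184 = 8.437e+11 calorie. Final answer: 8.437e+11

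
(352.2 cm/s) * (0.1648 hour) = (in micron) 1 cm/s = 0.01 m/s, so 352.2 cm/s = 352.2 * 0.01 = 3.522 m/s. 1 hour = 3600 s, so 0.1648 hour = 0.1648 * 3600 = 593.28 s. Combine: 3.522 m/s * 593.28 s = 2089.5322 m. 1 micron = 1e-06 m, so 2089.5322 m = 2089.5322 / 1e-06 = 2.0895322e+09 micron ≈ 2.09e+09 micron (4 s.f.). Final answer: 2.09e+09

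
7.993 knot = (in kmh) 1 knot = 0.51444444 m/s, so 7.993 knot = 7.993 * 0.51444444 = 4.1119544 m/s. 1 kmh = 0.27777778 m/s, so 4.1119544 m/s = 4.1119544 / 0.27777778 = 14.803036 kmh ≈ 14.8 kmh (4 s.f.). Final answer: 14.8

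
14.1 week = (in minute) 1 week = 604800 s, so 14.1 week = 14.1 * 604800 = 8527680 s. 1 minute = 60 s, so 8527680 s = 8527680 / 60 = 142128 minute ≈ 1.421e+05 minute (4 s.f.). Final answer: 1.421e+05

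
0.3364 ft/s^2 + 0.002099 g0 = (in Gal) 1 ft/s^2 = 0.3048 m/s^2, so 0.3364 ft/s^2 = 0.3364 * 0.3048 = 0.10253472 m/s^2. 1 g0 = 9.80665 m/s^2, so 0.002099 g0 = 0.002099 * 9.80665 = 0.020584158 m/s^2. Sum: 0.10253472 + 0.020584158 = 0.12311888 m/s^2. 1 Gal = 0.01 m/s^2, so 0.12311888 m/s^2 = 0.12311888 / 0.01 = 12.311888 Gal ≈ 12.31 Gal (4 s.f.). Final answer: 12.31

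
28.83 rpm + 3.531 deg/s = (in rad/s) 3.081. Check: 1 rpm = 0.10471976 rad/s, so 28.83 rpm = 28.83 * 0.10471976 = 3.0190705 rad/s. 1 deg/s = 0.017453293 rad/s, so 3.531 deg/s = 3.531 * 0.017453293 = 0.061627576 rad/s. Sum: 3.0190705 + 0.061627576 = 3.0806981 rad/s. Result: 3.0806981 rad/s ≈ 3.081 rad/s (4 s.f.).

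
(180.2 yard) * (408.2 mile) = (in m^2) 1.082e+08. Check: 1 yard = 0.9144 m, so 180.2 yard = 180.2 * 0.9144 = 164.77488 m. 1 mile = 1609.344 m, so 408.2 mile = 408.2 * 1609.344 = 656934.22 m. Combine: 164.77488 m * 656934.22 m = 1.0824626e+08 m^2. Result: 1.0824626e+08 m^2 ≈ 1.082e+08 m^2 (4 s.f.).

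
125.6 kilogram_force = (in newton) 1232. Check: 1 kilogram_force = 9.80665 N, so 125.6 kilogram_force = 125.6 * 9.80665 = 1231.7152 N. 1231.7152 N = 1231.7152 newton ≈ 1232 newton (4 s.f.).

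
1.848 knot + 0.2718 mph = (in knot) 2.084. Check: 1 knot = 0.51444444 m/s, so 1.848 knot = 1.848 * 0.51444444 = 0.95069333 m/s. 1 mph = 0.44704 m/s, so 0.2718 mph = 0.2718 * 0.44704 = 0.12150547 m/s. Sum: 0.95069333 + 0.12150547 = 1.0721988 m/s. 1 knot = 0.51444444 m/s, so 1.0721988 m/s = 1.0721988 / 0.51444444 = 2.0841877 knot ≈ 2.084 knot (4 s.f.).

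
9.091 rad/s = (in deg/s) 1 deg/s = 0.017453293 rad/s, so 9.091 rad/s = 9.091 / 0.017453293 = 520.87593 deg/s ≈ 520.9 deg/s (4 s.f.). Final answer: 520.9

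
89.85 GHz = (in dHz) 8.985e+11. Check: 1 GHz = 1e+09 Hz, so 89.85 GHz = 89.85 * 1e+09 = 8.985e+10 Hz. 1 dHz = 0.1 Hz, so 8.985e+10 Hz = 8.985e+10 / 0.1 = 8.985e+11 dHz.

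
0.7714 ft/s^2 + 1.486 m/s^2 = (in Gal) 172.1. Check: 1 ft/s^2 = 0.3048 m/s^2, so 0.7714 ft/s^2 = 0.7714 * 0.3048 = 0.23512272 m/s^2. 1.486 m/s^2 is already in m/s^2. Sum: 0.23512272 + 1.486 = 1.7211227 m/s^2. 1 Gal = 0.01 m/s^2, so 1.7211227 m/s^2 = 1.7211227 / 0.01 = 172.11227 Gal ≈ 172.1 Gal (4 s.f.).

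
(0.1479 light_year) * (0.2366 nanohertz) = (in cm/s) 1 light_year = 9.4607305e+15 m, so 0.1479 light_year = 0.1479 * 9.4607305e+15 = 1.399242e+15 m. 1 nanohertz = 1e-09 Hz, so 0.2366 nanohertz = 0.2366 * 1e-09 = 2.366e-10 Hz. Combine: 1.399242e+15 m * 2.366e-10 Hz = 331060.67 m/s. 1 cm/s = 0.01 m/s, so 331060.67 m/s = 331060.67 / 0.01 = 33106067 cm/s ≈ 3.311e+07 cm/s (4 s.f.). Final answer: 3.311e+07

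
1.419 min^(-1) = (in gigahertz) 2.365e-11. Check: 1 min^(-1) = 0.016666667 Hz, so 1.419 min^(-1) = 1.419 * 0.016666667 = 0.02365 Hz. 1 gigahertz = 1e+09 Hz, so 0.02365 Hz = 0.02365 / 1e+09 = 2.365e-11 gigahertz.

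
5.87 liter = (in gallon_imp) 1 liter = 0.001 m^3, so 5.87 liter = 5.87 * 0.001 = 0.00587 m^3. 1 gallon_imp = 0.00454609 m^3, so 0.00587 m^3 = 0.00587 / 0.00454609 = 1.2912195 gallon_imp ≈ 1.291 gallon_imp (4 s.f.). Final answer: 1.291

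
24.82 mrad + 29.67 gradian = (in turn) 1 mrad = 0.001 rad, so 24.82 mrad = 24.82 * 0.001 = 0.02482 rad. 1 gradian = 0.015707963 rad, so 29.67 gradian = 29.67 * 0.015707963 = 0.46605527 rad. Sum: 0.02482 + 0.46605527 = 0.49087527 rad. 1 turn = 6.2831853 rad, so 0.49087527 rad = 0.49087527 / 6.2831853 = 0.078125226 turn ≈ 0.07813 turn (4 s.f.). Final answer: 0.07813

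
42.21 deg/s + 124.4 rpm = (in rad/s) 1 deg/s = 0.017453293 rad/s, so 42.21 deg/s = 42.21 * 0.017453293 = 0.73670348 rad/s. 1 rpm = 0.10471976 rad/s, so 124.4 rpm = 124.4 * 0.10471976 = 13.027138 rad/s. Sum: 0.73670348 + 13.027138 = 13.763841 rad/s. Result: 13.763841 rad/s ≈ 13.76 rad/s (4 s.f.). Final answer: 13.76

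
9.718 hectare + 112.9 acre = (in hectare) 55.41. Check: 1 hectare = 10000 m^2, so 9.718 hectare = 9.718 * 10000 = 97180 m^2. 1 acre = 4046.8564 m^2, so 112.9 acre = 112.9 * 4046.8564 = 456890.09 m^2. Sum: 97180 + 456890.09 = 554070.09 m^2. 1 hectare = 10000 m^2, so 554070.09 m^2 = 554070.09 / 10000 = 55.407009 hectare ≈ 55.41 hectare (4 s.f.).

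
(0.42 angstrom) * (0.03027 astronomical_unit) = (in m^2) 1 angstrom = 1e-10 m, so 0.42 angstrom = 0.42 * 1e-10 = 4.2e-11 m. 1 astronomical_unit = 1.4959787e+11 m, so 0.03027 astronomical_unit = 0.03027 * 1.4959787e+11 = 4.5283275e+09 m. Combine: 4.2e-11 m * 4.5283275e+09 m = 0.19018976 m^2. Result: 0.19018976 m^2 ≈ 0.1902 m^2 (4 s.f.). Final answer: 0.1902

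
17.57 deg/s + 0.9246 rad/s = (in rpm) 1 deg/s = 0.017453293 rad/s, so 17.57 deg/s = 17.57 * 0.017453293 = 0.30665435 rad/s. 0.9246 rad/s is already in rad/s. Sum: 0.30665435 + 0.9246 = 1.2312543 rad/s. 1 rpm = 0.10471976 rad/s, so 1.2312543 rad/s = 1.2312543 / 0.10471976 = 11.757613 rpm ≈ 11.76 rpm (4 s.f.). Final answer: 11.76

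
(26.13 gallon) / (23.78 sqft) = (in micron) 4.477e+04. Check: 1 gallon = 0.0037854118 m^3, so 26.13 gallon = 26.13 * 0.0037854118 = 0.09891281 m^3. 1 sqft = 0.09290304 m^2, so 23.78 sqft = 23.78 * 0.09290304 = 2.2092343 m^2. Combine: 0.09891281 m^3 / 2.2092343 m^2 = 0.04477244 m. 1 micron = 1e-06 m, so 0.04477244 m = 0.04477244 / 1e-06 = 44772.44 micron ≈ 4.477e+04 micron (4 s.f.).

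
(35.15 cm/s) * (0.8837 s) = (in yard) 0.3397. Check: 1 cm/s = 0.01 m/s, so 35.15 cm/s = 35.15 * 0.01 = 0.3515 m/s. 0.8837 s is already in s. Combine: 0.3515 m/s * 0.8837 s = 0.31062055 m. 1 yard = 0.9144 m, so 0.31062055 m = 0.31062055 / 0.9144 = 0.33969876 yard ≈ 0.3397 yard (4 s.f.).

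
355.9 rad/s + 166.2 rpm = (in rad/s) 355.9 rad/s is already in rad/s. 1 rpm = 0.10471976 rad/s, so 166.2 rpm = 166.2 * 0.10471976 = 17.404423 rad/s. Sum: 355.9 + 17.404423 = 373.30442 rad/s. Result: 373.30442 rad/s ≈ 373.3 rad/s (4 s.f.). Final answer: 373.3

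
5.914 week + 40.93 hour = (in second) 3.724e+06. Check: 1 week = 604800 s, so 5.914 week = 5.914 * 604800 = 3576787.2 s. 1 hour = 3600 s, so 40.93 hour = 40.93 * 3600 = 147348 s. Sum: 3576787.2 + 147348 = 3724135.2 s. 3724135.2 s = 3724135.2 second ≈ 3.724e+06 second (4 s.f.).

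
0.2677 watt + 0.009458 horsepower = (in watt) 7.321. Check: 0.2677 watt = 0.2677 W. 1 horsepower = 745.69987 W, so 0.009458 horsepower = 0.009458 * 745.69987 = 7.0528294 W. Sum: 0.2677 + 7.0528294 = 7.3205294 W. 7.3205294 W = 7.3205294 watt ≈ 7.321 watt (4 s.f.).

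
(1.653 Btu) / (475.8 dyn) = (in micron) 3.665e+11. Check: 1 Btu = 1055.0559 J, so 1.653 Btu = 1.653 * 1055.0559 = 1744.0073 J. 1 dyn = 1e-05 N, so 475.8 dyn = 475.8 * 1e-05 = 0.004758 N. Combine: 1744.0073 J / 0.004758 N = 366542.1 m. 1 micron = 1e-06 m, so 366542.1 m = 366542.1 / 1e-06 = 3.665421e+11 micron ≈ 3.665e+11 micron (4 s.f.).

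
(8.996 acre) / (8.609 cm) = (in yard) 4.625e+05. Check: 1 acre = 4046.8564 m^2, so 8.996 acre = 8.996 * 4046.8564 = 36405.52 m^2. 1 cm = 0.01 m, so 8.609 cm = 8.609 * 0.01 = 0.08609 m. Combine: 36405.52 m^2 / 0.08609 m = 422877.46 m. 1 yard = 0.9144 m, so 422877.46 m = 422877.46 / 0.9144 = 462464.41 yard ≈ 4.625e+05 yard (4 s.f.).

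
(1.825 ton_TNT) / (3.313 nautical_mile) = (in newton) 1.244e+06. Check: 1 ton_TNT = 4.184e+09 J, so 1.825 ton_TNT = 1.825 * 4.184e+09 = 7.6358e+09 J. 1 nautical_mile = 1852 m, so 3.313 nautical_mile = 3.313 * 1852 = 6135.676 m. Combine: 7.6358e+09 J / 6135.676 m = 1244492 N. 1244492 N = 1244492 newton ≈ 1.244e+06 newton (4 s.f.).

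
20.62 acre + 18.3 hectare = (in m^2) 2.664e+05. Check: 1 acre = 4046.8564 m^2, so 20.62 acre = 20.62 * 4046.8564 = 83446.179 m^2. 1 hectare = 10000 m^2, so 18.3 hectare = 18.3 * 10000 = 183000 m^2. Sum: 83446.179 + 183000 = 266446.18 m^2. Result: 266446.18 m^2 ≈ 2.664e+05 m^2 (4 s.f.).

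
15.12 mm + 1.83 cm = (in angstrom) 1 mm = 0.001 m, so 15.12 mm = 15.12 * 0.001 = 0.01512 m. 1 cm = 0.01 m, so 1.83 cm = 1.83 * 0.01 = 0.0183 m. Sum: 0.01512 + 0.0183 = 0.03342 m. 1 angstrom = 1e-10 m, so 0.03342 m = 0.03342 / 1e-10 = 3.342e+08 angstrom. Final answer: 3.342e+08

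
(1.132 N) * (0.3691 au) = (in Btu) 1.132 N is already in N. 1 au = 1.4959787e+11 m, so 0.3691 au = 0.3691 * 1.4959787e+11 = 5.5216574e+10 m. Combine: 1.132 N * 5.5216574e+10 m = 6.2505162e+10 J. 1 Btu = 1055.0559 J, so 6.2505162e+10 J = 6.2505162e+10 / 1055.0559 = 59243463 Btu ≈ 5.924e+07 Btu (4 s.f.). Final answer: 5.924e+07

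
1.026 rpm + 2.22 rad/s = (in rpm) 1 rpm = 0.10471976 rad/s, so 1.026 rpm = 1.026 * 0.10471976 = 0.10744247 rad/s. 2.22 rad/s is already in rad/s. Sum: 0.10744247 + 2.22 = 2.3274425 rad/s. 1 rpm = 0.10471976 rad/s, so 2.3274425 rad/s = 2.3274425 / 0.10471976 = 22.225438 rpm ≈ 22.23 rpm (4 s.f.). Final answer: 22.23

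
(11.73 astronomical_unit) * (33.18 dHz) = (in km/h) 2.096e+13. Check: 1 astronomical_unit = 1.4959787e+11 m, so 11.73 astronomical_unit = 11.73 * 1.4959787e+11 = 1.754783e+12 m. 1 dHz = 0.1 Hz, so 33.18 dHz = 33.18 * 0.1 = 3.318 Hz. Combine: 1.754783e+12 m * 3.318 Hz = 5.8223701e+12 m/s. 1 km/h = 0.27777778 m/s, so 5.8223701e+12 m/s = 5.8223701e+12 / 0.27777778 = 2.0960532e+13 km/h ≈ 2.096e+13 km/h (4 s.f.).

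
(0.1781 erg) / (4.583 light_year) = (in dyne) 1 erg = 1e-07 J, so 0.1781 erg = 0.1781 * 1e-07 = 1.781e-08 J. 1 light_year = 9.4607305e+15 m, so 4.583 light_year = 4.583 * 9.4607305e+15 = 4.3358528e+16 m. Combine: 1.781e-08 J / 4.3358528e+16 m = 4.1076118e-25 N. 1 dyne = 1e-05 N, so 4.1076118e-25 N = 4.1076118e-25 / 1e-05 = 4.1076118e-20 dyne ≈ 4.108e-20 dyne (4 s.f.). Final answer: 4.108e-20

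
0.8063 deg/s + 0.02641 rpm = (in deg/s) 0.9648. Check: 1 deg/s = 0.017453293 rad/s, so 0.8063 deg/s = 0.8063 * 0.017453293 = 0.01407259 rad/s. 1 rpm = 0.10471976 rad/s, so 0.02641 rpm = 0.02641 * 0.10471976 = 0.0027656487 rad/s. Sum: 0.01407259 + 0.0027656487 = 0.016838238 rad/s. 1 deg/s = 0.017453293 rad/s, so 0.016838238 rad/s = 0.016838238 / 0.017453293 = 0.96476 deg/s ≈ 0.9648 deg/s (4 s.f.).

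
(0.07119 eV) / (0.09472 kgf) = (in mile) 7.63e-24. Check: 1 eV = 1.6021766e-19 J, so 0.07119 eV = 0.07119 * 1.6021766e-19 = 1.1405895e-20 J. 1 kgf = 9.80665 N, so 0.09472 kgf = 0.09472 * 9.80665 = 0.92888589 N. Combine: 1.1405895e-20 J / 0.92888589 N = 1.2279114e-20 m. 1 mile = 1609.344 m, so 1.2279114e-20 m = 1.2279114e-20 / 1609.344 = 7.6298875e-24 mile ≈ 7.63e-24 mile (4 s.f.).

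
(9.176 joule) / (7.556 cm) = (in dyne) 1.214e+07. Check: 9.176 joule = 9.176 J. 1 cm = 0.01 m, so 7.556 cm = 7.556 * 0.01 = 0.07556 m. Combine: 9.176 J / 0.07556 m = 121.43992 N. 1 dyne = 1e-05 N, so 121.43992 N = 121.43992 / 1e-05 = 12143992 dyne ≈ 1.214e+07 dyne (4 s.f.).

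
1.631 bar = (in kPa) 1 bar = 100000 Pa, so 1.631 bar = 1.631 * 100000 = 163100 Pa. 1 kPa = 1000 Pa, so 163100 Pa = 163100 / 1000 = 163.1 kPa. Final answer: 163.1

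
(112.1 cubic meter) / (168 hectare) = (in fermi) 112.1 cubic meter = 112.1 m^3. 1 hectare = 10000 m^2, so 168 hectare = 168 * 10000 = 1680000 m^2. Combine: 112.1 m^3 / 1680000 m^2 = 6.672619e-05 m. 1 fermi = 1e-15 m, so 6.672619e-05 m = 6.672619e-05 / 1e-15 = 6.672619e+10 fermi ≈ 6.673e+10 fermi (4 s.f.). Final answer: 6.673e+10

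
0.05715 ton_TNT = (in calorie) 5.715e+07. Check: 1 ton_TNT = 4.184e+09 J, so 0.05715 ton_TNT = 0.05715 * 4.184e+09 = 2.391156e+08 J. 1 calorie = 4.184 J, so 2.391156e+08 J = 2.391156e+08 / 4.184 = 57150000 calorie ≈ 5.715e+07 calorie (4 s.f.).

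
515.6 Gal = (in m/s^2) 1 Gal = 0.01 m/s^2, so 515.6 Gal = 515.6 * 0.01 = 5.156 m/s^2. Result: 5.156 m/s^2. Final answer: 5.156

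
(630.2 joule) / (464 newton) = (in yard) 630.2 joule = 630.2 J. 464 newton = 464 N. Combine: 630.2 J / 464 N = 1.3581897 m. 1 yard = 0.9144 m, so 1.3581897 m = 1.3581897 / 0.9144 = 1.4853343 yard ≈ 1.485 yard (4 s.f.). Final answer: 1.485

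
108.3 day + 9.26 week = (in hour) 4155. Check: 1 day = 86400 s, so 108.3 day = 108.3 * 86400 = 9357120 s. 1 week = 604800 s, so 9.26 week = 9.26 * 604800 = 5600448 s. Sum: 9357120 + 5600448 = 14957568 s. 1 hour = 3600 s, so 14957568 s = 14957568 / 3600 = 4154.88 hour ≈ 4155 hour (4 s.f.).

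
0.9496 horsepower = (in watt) 708.1. Check: 1 horsepower = 745.69987 W, so 0.9496 horsepower = 0.9496 * 745.69987 = 708.1166 W. 708.1166 W = 708.1166 watt ≈ 708.1 watt (4 s.f.).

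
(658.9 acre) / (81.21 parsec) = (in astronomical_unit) 7.113e-24. Check: 1 acre = 4046.8564 m^2, so 658.9 acre = 658.9 * 4046.8564 = 2666473.7 m^2. 1 parsec = 3.0856776e+16 m, so 81.21 parsec = 81.21 * 3.0856776e+16 = 2.5058788e+18 m. Combine: 2666473.7 m^2 / 2.5058788e+18 m = 1.0640873e-12 m. 1 astronomical_unit = 1.4959787e+11 m, so 1.0640873e-12 m = 1.0640873e-12 / 1.4959787e+11 = 7.1129841e-24 astronomical_unit ≈ 7.113e-24 astronomical_unit (4 s.f.).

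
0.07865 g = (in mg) 78.65. Check: 1 g = 0.001 kg, so 0.07865 g = 0.07865 * 0.001 = 7.865e-05 kg. 1 mg = 1e-06 kg, so 7.865e-05 kg = 7.865e-05 / 1e-06 = 78.65 mg.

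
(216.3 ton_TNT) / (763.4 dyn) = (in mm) 1 ton_TNT = 4.184e+09 J, so 216.3 ton_TNT = 216.3 * 4.184e+09 = 9.049992e+11 J. 1 dyn = 1e-05 N, so 763.4 dyn = 763.4 * 1e-05 = 0.007634 N. Combine: 9.049992e+11 J / 0.007634 N = 1.1854849e+14 m. 1 mm = 0.001 m, so 1.1854849e+14 m = 1.1854849e+14 / 0.001 = 1.1854849e+17 mm ≈ 1.185e+17 mm (4 s.f.). Final answer: 1.185e+17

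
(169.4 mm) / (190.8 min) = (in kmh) 5.327e-05. Check: 1 mm = 0.001 m, so 169.4 mm = 169.4 * 0.001 = 0.1694 m. 1 min = 60 s, so 190.8 min = 190.8 * 60 = 11448 s. Combine: 0.1694 m / 11448 s = 1.4797345e-05 m/s. 1 kmh = 0.27777778 m/s, so 1.4797345e-05 m/s = 1.4797345e-05 / 0.27777778 = 5.327044e-05 kmh ≈ 5.327e-05 kmh (4 s.f.).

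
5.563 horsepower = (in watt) 4148. Check: 1 horsepower = 745.69987 W, so 5.563 horsepower = 5.563 * 745.69987 = 4148.3284 W. 4148.3284 W = 4148.3284 watt ≈ 4148 watt (4 s.f.).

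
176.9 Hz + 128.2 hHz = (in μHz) 1.3e+10. Check: 176.9 Hz is already in Hz. 1 hHz = 100 Hz, so 128.2 hHz = 128.2 * 100 = 12820 Hz. Sum: 176.9 + 12820 = 12996.9 Hz. 1 μHz = 1e-06 Hz, so 12996.9 Hz = 12996.9 / 1e-06 = 1.29969e+10 μHz ≈ 1.3e+10 μHz (4 s.f.).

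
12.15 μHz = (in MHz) 1.215e-11. Check: 1 μHz = 1e-06 Hz, so 12.15 μHz = 12.15 * 1e-06 = 1.215e-05 Hz. 1 MHz = 1000000 Hz, so 1.215e-05 Hz = 1.215e-05 / 1000000 = 1.215e-11 MHz.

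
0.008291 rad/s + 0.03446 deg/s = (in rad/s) 0.008291 rad/s is already in rad/s. 1 deg/s = 0.017453293 rad/s, so 0.03446 deg/s = 0.03446 * 0.017453293 = 0.00060144046 rad/s. Sum: 0.008291 + 0.00060144046 = 0.0088924405 rad/s. Result: 0.0088924405 rad/s ≈ 0.008892 rad/s (4 s.f.). Final answer: 0.008892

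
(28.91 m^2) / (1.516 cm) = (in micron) 1.907e+09. Check: 28.91 m^2 is already in m^2. 1 cm = 0.01 m, so 1.516 cm = 1.516 * 0.01 = 0.01516 m. Combine: 28.91 m^2 / 0.01516 m = 1906.9921 m. 1 micron = 1e-06 m, so 1906.9921 m = 1906.9921 / 1e-06 = 1.9069921e+09 micron ≈ 1.907e+09 micron (4 s.f.).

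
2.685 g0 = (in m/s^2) 1 g0 = 9.80665 m/s^2, so 2.685 g0 = 2.685 * 9.80665 = 26.330855 m/s^2. Result: 26.330855 m/s^2 ≈ 26.33 m/s^2 (4 s.f.). Final answer: 26.33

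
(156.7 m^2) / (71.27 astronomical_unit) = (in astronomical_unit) 156.7 m^2 is already in m^2. 1 astronomical_unit = 1.4959787e+11 m, so 71.27 astronomical_unit = 71.27 * 1.4959787e+11 = 1.066184e+13 m. Combine: 156.7 m^2 / 1.066184e+13 m = 1.4697275e-11 m. 1 astronomical_unit = 1.4959787e+11 m, so 1.4697275e-11 m = 1.4697275e-11 / 1.4959787e+11 = 9.8245216e-23 astronomical_unit ≈ 9.825e-23 astronomical_unit (4 s.f.). Final answer: 9.825e-23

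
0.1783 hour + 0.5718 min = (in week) 1 hour = 3600 s, so 0.1783 hour = 0.1783 * 3600 = 641.88 s. 1 min = 60 s, so 0.5718 min = 0.5718 * 60 = 34.308 s. Sum: 641.88 + 34.308 = 676.188 s. 1 week = 604800 s, so 676.188 s = 676.188 / 604800 = 0.0011180357 week ≈ 0.001118 week (4 s.f.). Final answer: 0.001118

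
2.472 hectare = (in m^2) 2.472e+04. Check: 1 hectare = 10000 m^2, so 2.472 hectare = 2.472 * 10000 = 24720 m^2. Result: 24720 m^2 ≈ 2.472e+04 m^2 (4 s.f.).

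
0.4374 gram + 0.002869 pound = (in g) 1.739. Check: 1 gram = 0.001 kg, so 0.4374 gram = 0.4374 * 0.001 = 0.0004374 kg. 1 pound = 0.45359237 kg, so 0.002869 pound = 0.002869 * 0.45359237 = 0.0013013565 kg. Sum: 0.0004374 + 0.0013013565 = 0.0017387565 kg. 1 g = 0.001 kg, so 0.0017387565 kg = 0.0017387565 / 0.001 = 1.7387565 g ≈ 1.739 g (4 s.f.).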